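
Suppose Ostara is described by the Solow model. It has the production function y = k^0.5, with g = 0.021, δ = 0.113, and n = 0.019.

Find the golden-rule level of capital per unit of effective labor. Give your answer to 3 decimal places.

k_gold ≈ 10.680

The golden rule sets f'(k) = n + g + δ, i.e. α·k^(α−1) = n + g + δ.
So k^(1−α) = α / (n + g + δ) = 0.5 / 0.153 = 3.2680.
k_gold = 3.2680^(1/0.5) ≈ 10.6798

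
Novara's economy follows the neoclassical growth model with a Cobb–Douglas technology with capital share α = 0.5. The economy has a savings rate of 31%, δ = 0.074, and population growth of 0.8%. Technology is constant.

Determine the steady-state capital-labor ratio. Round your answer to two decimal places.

k* ≈ 14.29

At the steady state, Δk = 0, so s·k^α = (n + δ)·k.
Dividing both sides by k: k^(1−α) = s / (n + δ).
k^0.5 = 0.31 / (0.008 + 0.074) = 0.31 / 0.082 = 3.7805
k* = 3.7805^(1/0.5) ≈ 14.2922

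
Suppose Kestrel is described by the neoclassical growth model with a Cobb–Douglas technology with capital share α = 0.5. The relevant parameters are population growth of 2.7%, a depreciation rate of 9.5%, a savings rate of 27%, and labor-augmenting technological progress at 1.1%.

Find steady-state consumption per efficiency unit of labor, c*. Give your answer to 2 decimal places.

In steady state, investment equals break-even investment: s·k^α = (n + g + δ)·k.
Rearranging, k^(1−α) = s / (n + g + δ).
k^0.5 = 0.27 / (0.027 + 0.011 + 0.095) = 0.27 / 0.133 = 2.0301
k* = 2.0301^(1/0.5) ≈ 4.1213
y* = (k*)^α = 4.1213^0.5 ≈ 2.0301
c* = (1 − s)·y* = (1 − 0.27) × 2.0301 ≈ 1.4820

c* ≈ 1.48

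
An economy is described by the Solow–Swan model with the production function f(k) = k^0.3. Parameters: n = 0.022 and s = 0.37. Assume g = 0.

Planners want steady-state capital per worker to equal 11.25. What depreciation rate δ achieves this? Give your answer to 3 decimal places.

At the steady state, Δk = 0, so s·k^α = (n + δ)·k.
So s / (n + δ) = (k*)^(1−α) = 11.25^0.7 = 5.4426.
Therefore n + δ = s / 5.4426 = 0.37 / 5.4426 = 0.0680, so δ = 0.0680 − 0.022 = 0.0460.

δ ≈ 0.046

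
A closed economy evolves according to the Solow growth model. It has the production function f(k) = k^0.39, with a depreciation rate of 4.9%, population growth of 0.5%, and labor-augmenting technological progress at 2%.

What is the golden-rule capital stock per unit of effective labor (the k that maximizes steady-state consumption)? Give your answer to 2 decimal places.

The golden rule sets f'(k) = n + g + δ, i.e. α·k^(α−1) = n + g + δ.
So k^(1−α) = α / (n + g + δ) = 0.39 / 0.074 = 5.2703.
k_gold = 5.2703^(1/0.61) ≈ 15.2523

k_gold ≈ 15.25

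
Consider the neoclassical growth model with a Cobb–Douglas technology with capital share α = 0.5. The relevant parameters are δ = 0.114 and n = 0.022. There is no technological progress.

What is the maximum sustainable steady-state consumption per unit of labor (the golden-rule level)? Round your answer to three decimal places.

c_gold ≈ 1.838

At the golden rule, f'(k) = n + δ, so α·k^(α−1) = n + δ and k_gold = (α/(n + δ))^(1/(1−α)).
k_gold = (0.5/0.136)^(1/0.5) = 3.6765^2 ≈ 13.5167
c_gold = f(k_gold) − (n + δ)·k_gold = 3.6765 − 0.136×13.5167 ≈ 1.8382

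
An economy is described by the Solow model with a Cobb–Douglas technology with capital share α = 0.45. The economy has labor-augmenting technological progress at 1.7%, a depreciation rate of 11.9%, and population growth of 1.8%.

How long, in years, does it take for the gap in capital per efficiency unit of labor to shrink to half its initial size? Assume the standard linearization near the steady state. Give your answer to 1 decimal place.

Near the steady state the convergence rate is λ = (1 − α)(n + g + δ).
λ = (1 − 0.45) × 0.154 = 0.55 × 0.154 = 0.0847
Half-life = ln 2 / λ = 0.6931 / 0.0847 ≈ 8.18 years

half-life ≈ 8.2 years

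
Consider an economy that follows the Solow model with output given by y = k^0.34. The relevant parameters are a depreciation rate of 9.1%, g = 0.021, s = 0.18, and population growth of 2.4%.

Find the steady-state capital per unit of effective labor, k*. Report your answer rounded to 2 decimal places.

Steady state requires s·f(k) = (n + g + δ)·k, i.e. s·k^α = (n + g + δ)·k.
Dividing both sides by k: k^(1−α) = s / (n + g + δ).
k^0.66 = 0.18 / (0.024 + 0.021 + 0.091) = 0.18 / 0.136 = 1.3235
k* = 1.3235^(1/0.66) ≈ 1.5291

k* ≈ 1.53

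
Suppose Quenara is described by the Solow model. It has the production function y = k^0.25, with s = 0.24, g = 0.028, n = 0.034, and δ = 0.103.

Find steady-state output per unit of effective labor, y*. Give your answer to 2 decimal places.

y* ≈ 1.13

In steady state, investment equals break-even investment: s·k^α = (n + g + δ)·k.
Dividing both sides by k: k^(1−α) = s / (n + g + δ).
k^0.75 = 0.24 / (0.034 + 0.028 + 0.103) = 0.24 / 0.165 = 1.4545
k* = 1.4545^(1/0.75) ≈ 1.6480
y* = (k*)^α = 1.6480^0.25 ≈ 1.1330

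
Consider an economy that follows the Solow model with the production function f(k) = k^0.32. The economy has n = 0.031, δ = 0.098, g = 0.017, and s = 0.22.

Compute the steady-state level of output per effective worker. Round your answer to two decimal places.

In steady state, investment equals break-even investment: s·k^α = (n + g + δ)·k.
Rearranging, k^(1−α) = s / (n + g + δ).
k^0.68 = 0.22 / (0.031 + 0.017 + 0.098) = 0.22 / 0.146 = 1.5068
k* = 1.5068^(1/0.68) ≈ 1.8275
y* = (k*)^α = 1.8275^0.32 ≈ 1.2128

y* ≈ 1.21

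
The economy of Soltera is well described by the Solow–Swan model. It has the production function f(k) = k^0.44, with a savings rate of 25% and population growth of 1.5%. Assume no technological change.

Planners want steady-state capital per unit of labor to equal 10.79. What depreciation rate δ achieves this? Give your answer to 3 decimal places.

δ ≈ 0.051

In steady state, investment equals break-even investment: s·k^α = (n + δ)·k.
So s / (n + δ) = (k*)^(1−α) = 10.79^0.56 = 3.7887.
Therefore n + δ = s / 3.7887 = 0.25 / 3.7887 = 0.0660, so δ = 0.0660 − 0.015 = 0.0510.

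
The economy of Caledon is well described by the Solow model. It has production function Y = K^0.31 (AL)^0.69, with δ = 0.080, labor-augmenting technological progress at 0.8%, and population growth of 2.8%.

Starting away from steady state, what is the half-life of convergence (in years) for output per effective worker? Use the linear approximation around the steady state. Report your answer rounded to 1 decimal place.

Near the steady state the convergence rate is λ = (1 − α)(n + g + δ).
λ = (1 − 0.31) × 0.116 = 0.69 × 0.116 = 0.08004
Half-life = ln 2 / λ = 0.6931 / 0.08004 ≈ 8.66 years

about 8.7 years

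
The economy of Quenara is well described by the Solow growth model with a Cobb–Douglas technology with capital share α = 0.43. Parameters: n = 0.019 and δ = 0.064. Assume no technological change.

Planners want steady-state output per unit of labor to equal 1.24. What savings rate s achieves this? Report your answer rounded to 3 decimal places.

Steady state requires s·f(k) = (n + δ)·k, i.e. s·k^α = (n + δ)·k.
Since y* = [s/(n + δ)]^(α/(1−α)), we have s/(n + δ) = (y*)^((1−α)/α) = 1.24^1.3256 = 1.3300.
Therefore s = 1.3300 × (n + δ) = 1.3300 × 0.083 = 0.1104.

s ≈ 0.110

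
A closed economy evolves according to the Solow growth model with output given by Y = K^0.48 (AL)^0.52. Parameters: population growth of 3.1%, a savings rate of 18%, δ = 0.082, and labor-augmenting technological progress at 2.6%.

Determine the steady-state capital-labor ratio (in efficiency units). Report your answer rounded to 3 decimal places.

In steady state, investment equals break-even investment: s·k^α = (n + g + δ)·k.
Rearranging, k^(1−α) = s / (n + g + δ).
k^0.52 = 0.18 / (0.031 + 0.026 + 0.082) = 0.18 / 0.139 = 1.2950
k* = 1.2950^(1/0.52) ≈ 1.6440

k* = 1.644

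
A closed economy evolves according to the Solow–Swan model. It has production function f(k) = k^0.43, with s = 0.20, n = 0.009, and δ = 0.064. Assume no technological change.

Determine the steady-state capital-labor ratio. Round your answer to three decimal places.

k* = 5.860

Steady state requires s·f(k) = (n + δ)·k, i.e. s·k^α = (n + δ)·k.
Rearranging, k^(1−α) = s / (n + δ).
k^0.57 = 0.20 / (0.009 + 0.064) = 0.20 / 0.073 = 2.7397
k* = 2.7397^(1/0.57) ≈ 5.8600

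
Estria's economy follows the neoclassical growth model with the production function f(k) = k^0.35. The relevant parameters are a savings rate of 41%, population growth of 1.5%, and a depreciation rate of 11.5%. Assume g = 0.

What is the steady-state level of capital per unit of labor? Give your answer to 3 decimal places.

k* = 5.854

At the steady state, Δk = 0, so s·k^α = (n + δ)·k.
Dividing both sides by k: k^(1−α) = s / (n + δ).
k^0.65 = 0.41 / (0.015 + 0.115) = 0.41 / 0.130 = 3.1538
k* = 3.1538^(1/0.65) ≈ 5.8538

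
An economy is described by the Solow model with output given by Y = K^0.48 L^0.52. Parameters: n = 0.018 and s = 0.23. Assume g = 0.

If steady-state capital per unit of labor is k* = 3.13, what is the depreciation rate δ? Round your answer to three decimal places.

δ ≈ 0.109

In steady state, investment equals break-even investment: s·k^α = (n + δ)·k.
So s / (n + δ) = (k*)^(1−α) = 3.13^0.52 = 1.8100.
Therefore n + δ = s / 1.8100 = 0.23 / 1.8100 = 0.1271, so δ = 0.1271 − 0.018 = 0.1091.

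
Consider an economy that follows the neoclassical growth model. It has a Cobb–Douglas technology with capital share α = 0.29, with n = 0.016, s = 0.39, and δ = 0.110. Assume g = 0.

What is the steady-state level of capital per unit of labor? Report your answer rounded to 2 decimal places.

k* ≈ 4.91

Steady state requires s·f(k) = (n + δ)·k, i.e. s·k^α = (n + δ)·k.
Dividing both sides by k: k^(1−α) = s / (n + δ).
k^0.71 = 0.39 / (0.016 + 0.110) = 0.39 / 0.126 = 3.0952
k* = 3.0952^(1/0.71) ≈ 4.9103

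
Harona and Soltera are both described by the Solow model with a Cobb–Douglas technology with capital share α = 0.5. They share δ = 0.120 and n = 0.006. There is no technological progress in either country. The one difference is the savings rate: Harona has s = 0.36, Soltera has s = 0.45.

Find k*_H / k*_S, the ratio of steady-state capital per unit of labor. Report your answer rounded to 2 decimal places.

k*_H / k*_S ≈ 0.64

Steady-state k* = [s/(n + δ)]^(1/(1−α)), so the ratio is [ (s_H/(n + δ)_H) / (s_S/(n + δ)_S) ]^2.
s_H/(n + δ)_H = 0.36/0.126 = 2.8571; s_S/(n + δ)_S = 0.45/0.126 = 3.5714.
Ratio = (2.8571/3.5714)^2 = 0.8000^2 ≈ 0.6400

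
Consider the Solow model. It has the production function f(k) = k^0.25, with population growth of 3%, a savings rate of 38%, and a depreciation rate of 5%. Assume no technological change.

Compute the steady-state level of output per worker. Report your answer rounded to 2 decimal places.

Steady state requires s·f(k) = (n + δ)·k, i.e. s·k^α = (n + δ)·k.
Rearranging, k^(1−α) = s / (n + δ).
k^0.75 = 0.38 / (0.030 + 0.050) = 0.38 / 0.080 = 4.7500
k* = 4.7500^(1/0.75) ≈ 7.9847
y* = (k*)^α = 7.9847^0.25 ≈ 1.6810

y* = 1.68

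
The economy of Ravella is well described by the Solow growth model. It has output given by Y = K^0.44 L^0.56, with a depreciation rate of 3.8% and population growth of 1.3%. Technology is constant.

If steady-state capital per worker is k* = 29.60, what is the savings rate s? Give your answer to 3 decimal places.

s ≈ 0.340

At the steady state, Δk = 0, so s·k^α = (n + δ)·k.
So s / (n + δ) = (k*)^(1−α) = 29.60^0.56 = 6.6669.
Therefore s = 6.6669 × (n + δ) = 6.6669 × 0.051 = 0.3400.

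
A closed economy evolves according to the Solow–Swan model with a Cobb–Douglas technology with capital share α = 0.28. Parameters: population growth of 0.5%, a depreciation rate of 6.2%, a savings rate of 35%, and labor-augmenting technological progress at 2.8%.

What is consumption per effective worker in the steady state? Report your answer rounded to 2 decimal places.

c* = 1.08

In steady state, investment equals break-even investment: s·k^α = (n + g + δ)·k.
Rearranging, k^(1−α) = s / (n + g + δ).
k^0.72 = 0.35 / (0.005 + 0.028 + 0.062) = 0.35 / 0.095 = 3.6842
k* = 3.6842^(1/0.72) ≈ 6.1177
y* = (k*)^α = 6.1177^0.28 ≈ 1.6605
c* = (1 − s)·y* = (1 − 0.35) × 1.6605 ≈ 1.0793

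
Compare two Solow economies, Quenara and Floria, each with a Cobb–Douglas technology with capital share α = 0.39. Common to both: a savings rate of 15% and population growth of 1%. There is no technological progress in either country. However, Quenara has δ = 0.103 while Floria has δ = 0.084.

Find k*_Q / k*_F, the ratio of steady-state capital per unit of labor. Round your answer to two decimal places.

ratio ≈ 0.74

Steady-state k* = [s/(n + δ)]^(1/(1−α)), so the ratio is [ (s_Q/(n + δ)_Q) / (s_F/(n + δ)_F) ]^1.6393.
s_Q/(n + δ)_Q = 0.15/0.113 = 1.3274; s_F/(n + δ)_F = 0.15/0.094 = 1.5957.
Ratio = (1.3274/1.5957)^1.6393 = 0.8319^1.6393 ≈ 0.7396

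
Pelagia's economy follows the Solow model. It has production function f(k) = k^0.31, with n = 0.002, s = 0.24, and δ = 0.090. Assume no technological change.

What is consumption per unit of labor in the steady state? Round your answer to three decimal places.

Steady state requires s·f(k) = (n + δ)·k, i.e. s·k^α = (n + δ)·k.
Dividing both sides by k: k^(1−α) = s / (n + δ).
k^0.69 = 0.24 / (0.002 + 0.090) = 0.24 / 0.092 = 2.6087
k* = 2.6087^(1/0.69) ≈ 4.0134
y* = (k*)^α = 4.0134^0.31 ≈ 1.5385
c* = (1 − s)·y* = (1 − 0.24) × 1.5385 ≈ 1.1693

c* = 1.169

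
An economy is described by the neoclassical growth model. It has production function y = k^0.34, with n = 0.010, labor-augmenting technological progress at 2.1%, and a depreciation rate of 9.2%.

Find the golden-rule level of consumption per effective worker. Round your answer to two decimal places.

c_gold ≈ 1.11

At the golden rule, f'(k) = n + g + δ, so α·k^(α−1) = n + g + δ and k_gold = (α/(n + g + δ))^(1/(1−α)).
k_gold = (0.34/0.123)^(1/0.66) = 2.7642^1.5152 ≈ 4.6673
c_gold = f(k_gold) − (n + g + δ)·k_gold = 1.6884 − 0.123×4.6673 ≈ 1.1143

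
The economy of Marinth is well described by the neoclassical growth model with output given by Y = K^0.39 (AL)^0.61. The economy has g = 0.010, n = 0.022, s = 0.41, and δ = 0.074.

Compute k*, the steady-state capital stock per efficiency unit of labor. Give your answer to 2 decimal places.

In steady state, investment equals break-even investment: s·k^α = (n + g + δ)·k.
Rearranging, k^(1−α) = s / (n + g + δ).
k^0.61 = 0.41 / (0.022 + 0.010 + 0.074) = 0.41 / 0.106 = 3.8679
k* = 3.8679^(1/0.61) ≈ 9.1849

k* = 9.18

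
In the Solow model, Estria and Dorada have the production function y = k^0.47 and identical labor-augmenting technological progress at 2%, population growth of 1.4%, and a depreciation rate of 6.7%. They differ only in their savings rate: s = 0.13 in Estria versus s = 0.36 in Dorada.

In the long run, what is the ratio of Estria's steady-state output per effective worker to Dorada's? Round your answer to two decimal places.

Steady-state y* = [s/(n + g + δ)]^(α/(1−α)), so the ratio is [ (s_E/(n + g + δ)_E) / (s_D/(n + g + δ)_D) ]^0.8868.
s_E/(n + g + δ)_E = 0.13/0.101 = 1.2871; s_D/(n + g + δ)_D = 0.36/0.101 = 3.5644.
Ratio = (1.2871/3.5644)^0.8868 = 0.3611^0.8868 ≈ 0.4052

y*_E / y*_D ≈ 0.41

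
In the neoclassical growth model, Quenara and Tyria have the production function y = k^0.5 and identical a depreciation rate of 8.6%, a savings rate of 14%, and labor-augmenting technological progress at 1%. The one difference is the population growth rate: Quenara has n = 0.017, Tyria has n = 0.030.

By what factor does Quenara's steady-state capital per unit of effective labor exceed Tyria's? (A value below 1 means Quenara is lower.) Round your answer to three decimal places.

Steady-state k* = [s/(n + g + δ)]^(1/(1−α)), so the ratio is [ (s_Q/(n + g + δ)_Q) / (s_T/(n + g + δ)_T) ]^2.
s_Q/(n + g + δ)_Q = 0.14/0.113 = 1.2389; s_T/(n + g + δ)_T = 0.14/0.126 = 1.1111.
Ratio = (1.2389/1.1111)^2 = 1.1150^2 ≈ 1.2432

ratio ≈ 1.243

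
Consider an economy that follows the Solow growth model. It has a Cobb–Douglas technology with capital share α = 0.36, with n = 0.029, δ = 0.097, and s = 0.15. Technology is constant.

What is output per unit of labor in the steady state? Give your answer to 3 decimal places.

y* = 1.103

At the steady state, Δk = 0, so s·k^α = (n + δ)·k.
Dividing both sides by k: k^(1−α) = s / (n + δ).
k^0.64 = 0.15 / (0.029 + 0.097) = 0.15 / 0.126 = 1.1905
k* = 1.1905^(1/0.64) ≈ 1.3132
y* = (k*)^α = 1.3132^0.36 ≈ 1.1031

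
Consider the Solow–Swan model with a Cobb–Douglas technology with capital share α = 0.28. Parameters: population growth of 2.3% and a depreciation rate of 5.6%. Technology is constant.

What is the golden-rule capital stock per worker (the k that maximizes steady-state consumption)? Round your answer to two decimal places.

k_gold ≈ 5.80

The golden rule sets f'(k) = n + δ, i.e. α·k^(α−1) = n + δ.
So k^(1−α) = α / (n + δ) = 0.28 / 0.079 = 3.5443.
k_gold = 3.5443^(1/0.72) ≈ 5.7974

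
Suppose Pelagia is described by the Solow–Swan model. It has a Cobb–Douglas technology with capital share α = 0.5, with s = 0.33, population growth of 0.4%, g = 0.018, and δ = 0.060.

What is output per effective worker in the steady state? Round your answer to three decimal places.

y* = 4.024

At the steady state, Δk = 0, so s·k^α = (n + g + δ)·k.
Dividing both sides by k: k^(1−α) = s / (n + g + δ).
k^0.5 = 0.33 / (0.004 + 0.018 + 0.060) = 0.33 / 0.082 = 4.0244
k* = 4.0244^(1/0.5) ≈ 16.1958
y* = (k*)^α = 16.1958^0.5 ≈ 4.0244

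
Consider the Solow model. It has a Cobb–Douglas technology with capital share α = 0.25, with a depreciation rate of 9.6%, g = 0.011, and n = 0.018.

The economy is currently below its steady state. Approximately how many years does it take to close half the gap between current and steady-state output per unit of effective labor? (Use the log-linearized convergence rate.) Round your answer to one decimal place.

Near the steady state the convergence rate is λ = (1 − α)(n + g + δ).
λ = (1 − 0.25) × 0.125 = 0.75 × 0.125 = 0.09375
Half-life = ln 2 / λ = 0.6931 / 0.09375 ≈ 7.39 years

t_½ ≈ 7.4 years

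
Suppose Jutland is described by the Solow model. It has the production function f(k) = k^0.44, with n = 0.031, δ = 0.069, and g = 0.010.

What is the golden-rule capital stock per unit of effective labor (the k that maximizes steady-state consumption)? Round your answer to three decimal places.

k_gold ≈ 11.888

The golden rule sets f'(k) = n + g + δ, i.e. α·k^(α−1) = n + g + δ.
So k^(1−α) = α / (n + g + δ) = 0.44 / 0.110 = 4.0000.
k_gold = 4.0000^(1/0.56) ≈ 11.8880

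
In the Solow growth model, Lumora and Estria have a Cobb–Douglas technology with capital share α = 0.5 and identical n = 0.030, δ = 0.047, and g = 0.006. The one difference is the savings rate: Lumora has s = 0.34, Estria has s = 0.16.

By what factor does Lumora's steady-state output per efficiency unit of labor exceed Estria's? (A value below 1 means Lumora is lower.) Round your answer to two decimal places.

y*_L / y*_E ≈ 2.13

Steady-state y* = [s/(n + g + δ)]^(α/(1−α)), so the ratio is [ (s_L/(n + g + δ)_L) / (s_E/(n + g + δ)_E) ]^1.
s_L/(n + g + δ)_L = 0.34/0.083 = 4.0964; s_E/(n + g + δ)_E = 0.16/0.083 = 1.9277.
Ratio = (4.0964/1.9277)^1 = 2.1250^1 ≈ 2.1250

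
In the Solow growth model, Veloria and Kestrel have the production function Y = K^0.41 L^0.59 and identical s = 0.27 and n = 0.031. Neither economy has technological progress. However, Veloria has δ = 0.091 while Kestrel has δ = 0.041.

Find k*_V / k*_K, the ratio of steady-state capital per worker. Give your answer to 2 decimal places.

Steady-state k* = [s/(n + δ)]^(1/(1−α)), so the ratio is [ (s_V/(n + δ)_V) / (s_K/(n + δ)_K) ]^1.6949.
s_V/(n + δ)_V = 0.27/0.122 = 2.2131; s_K/(n + δ)_K = 0.27/0.072 = 3.7500.
Ratio = (2.2131/3.7500)^1.6949 = 0.5902^1.6949 ≈ 0.4091

ratio ≈ 0.41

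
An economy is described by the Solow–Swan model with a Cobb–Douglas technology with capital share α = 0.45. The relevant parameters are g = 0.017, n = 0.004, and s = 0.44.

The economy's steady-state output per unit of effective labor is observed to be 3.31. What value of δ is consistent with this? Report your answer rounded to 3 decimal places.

Steady state requires s·f(k) = (n + g + δ)·k, i.e. s·k^α = (n + g + δ)·k.
Since y* = [s/(n + g + δ)]^(α/(1−α)), we have s/(n + g + δ) = (y*)^((1−α)/α) = 3.31^1.2222 = 4.3185.
Therefore n + g + δ = s / 4.3185 = 0.44 / 4.3185 = 0.1019, so δ = 0.1019 − 0.021 = 0.0809.

δ ≈ 0.081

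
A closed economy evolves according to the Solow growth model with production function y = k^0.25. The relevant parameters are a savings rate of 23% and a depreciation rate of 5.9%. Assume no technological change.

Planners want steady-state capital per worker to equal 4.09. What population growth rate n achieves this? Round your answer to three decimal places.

Steady state requires s·f(k) = (n + δ)·k, i.e. s·k^α = (n + δ)·k.
So s / (n + δ) = (k*)^(1−α) = 4.09^0.75 = 2.8760.
Therefore n + δ = s / 2.8760 = 0.23 / 2.8760 = 0.0800, so n = 0.0800 − 0.059 = 0.0210.

n ≈ 0.021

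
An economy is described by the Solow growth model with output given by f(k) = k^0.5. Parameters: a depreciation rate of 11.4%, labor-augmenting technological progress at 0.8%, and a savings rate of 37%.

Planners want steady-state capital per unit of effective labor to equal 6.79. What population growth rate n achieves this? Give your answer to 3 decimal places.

n ≈ 0.020

In steady state, investment equals break-even investment: s·k^α = (n + g + δ)·k.
So s / (n + g + δ) = (k*)^(1−α) = 6.79^0.5 = 2.6058.
Therefore n + g + δ = s / 2.6058 = 0.37 / 2.6058 = 0.1420, so n = 0.1420 − 0.122 = 0.0200.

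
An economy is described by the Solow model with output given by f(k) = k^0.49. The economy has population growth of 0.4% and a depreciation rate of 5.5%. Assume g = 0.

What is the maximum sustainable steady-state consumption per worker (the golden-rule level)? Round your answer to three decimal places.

c_gold ≈ 3.898

At the golden rule, f'(k) = n + δ, so α·k^(α−1) = n + δ and k_gold = (α/(n + δ))^(1/(1−α)).
k_gold = (0.49/0.059)^(1/0.51) = 8.3051^1.9608 ≈ 63.4821
c_gold = f(k_gold) − (n + δ)·k_gold = 7.6436 − 0.059×63.4821 ≈ 3.8982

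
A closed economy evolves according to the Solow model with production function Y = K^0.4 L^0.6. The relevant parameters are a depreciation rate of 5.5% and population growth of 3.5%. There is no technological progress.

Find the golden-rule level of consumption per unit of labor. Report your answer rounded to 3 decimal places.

c_gold ≈ 1.622

At the golden rule, f'(k) = n + δ, so α·k^(α−1) = n + δ and k_gold = (α/(n + δ))^(1/(1−α)).
k_gold = (0.4/0.090)^(1/0.6) = 4.4444^1.6667 ≈ 12.0146
c_gold = f(k_gold) − (n + δ)·k_gold = 2.7032 − 0.090×12.0146 ≈ 1.6219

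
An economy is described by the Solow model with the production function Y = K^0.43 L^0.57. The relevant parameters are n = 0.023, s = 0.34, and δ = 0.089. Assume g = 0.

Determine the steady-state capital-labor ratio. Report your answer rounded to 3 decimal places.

k* ≈ 7.016

In steady state, investment equals break-even investment: s·k^α = (n + δ)·k.
Dividing both sides by k: k^(1−α) = s / (n + δ).
k^0.57 = 0.34 / (0.023 + 0.089) = 0.34 / 0.112 = 3.0357
k* = 3.0357^(1/0.57) ≈ 7.0157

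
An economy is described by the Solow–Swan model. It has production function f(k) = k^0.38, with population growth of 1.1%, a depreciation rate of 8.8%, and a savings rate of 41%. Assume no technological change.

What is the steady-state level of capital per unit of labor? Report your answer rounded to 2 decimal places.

k* = 9.89

Steady state requires s·f(k) = (n + δ)·k, i.e. s·k^α = (n + δ)·k.
Rearranging, k^(1−α) = s / (n + δ).
k^0.62 = 0.41 / (0.011 + 0.088) = 0.41 / 0.099 = 4.1414
k* = 4.1414^(1/0.62) ≈ 9.8946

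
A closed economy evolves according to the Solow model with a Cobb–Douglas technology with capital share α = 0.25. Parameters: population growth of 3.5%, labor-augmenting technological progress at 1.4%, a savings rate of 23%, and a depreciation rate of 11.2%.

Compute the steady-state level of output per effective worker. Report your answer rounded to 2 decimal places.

At the steady state, Δk = 0, so s·k^α = (n + g + δ)·k.
Dividing both sides by k: k^(1−α) = s / (n + g + δ).
k^0.75 = 0.23 / (0.035 + 0.014 + 0.112) = 0.23 / 0.161 = 1.4286
k* = 1.4286^(1/0.75) ≈ 1.6090
y* = (k*)^α = 1.6090^0.25 ≈ 1.1263

y* ≈ 1.13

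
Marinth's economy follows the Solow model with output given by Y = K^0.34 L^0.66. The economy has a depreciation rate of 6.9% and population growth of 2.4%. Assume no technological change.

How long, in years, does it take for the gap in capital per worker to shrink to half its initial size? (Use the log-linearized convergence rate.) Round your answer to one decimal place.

Near the steady state the convergence rate is λ = (1 − α)(n + δ).
λ = (1 − 0.34) × 0.093 = 0.66 × 0.093 = 0.06138
Half-life = ln 2 / λ = 0.6931 / 0.06138 ≈ 11.29 years

t_½ ≈ 11.3 years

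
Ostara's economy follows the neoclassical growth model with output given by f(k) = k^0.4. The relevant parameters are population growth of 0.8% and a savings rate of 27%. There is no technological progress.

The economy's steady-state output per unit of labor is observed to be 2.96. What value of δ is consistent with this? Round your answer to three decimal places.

Steady state requires s·f(k) = (n + δ)·k, i.e. s·k^α = (n + δ)·k.
Since y* = [s/(n + δ)]^(α/(1−α)), we have s/(n + δ) = (y*)^((1−α)/α) = 2.96^1.5 = 5.0926.
Therefore n + δ = s / 5.0926 = 0.27 / 5.0926 = 0.0530, so δ = 0.0530 − 0.008 = 0.0450.

δ ≈ 0.045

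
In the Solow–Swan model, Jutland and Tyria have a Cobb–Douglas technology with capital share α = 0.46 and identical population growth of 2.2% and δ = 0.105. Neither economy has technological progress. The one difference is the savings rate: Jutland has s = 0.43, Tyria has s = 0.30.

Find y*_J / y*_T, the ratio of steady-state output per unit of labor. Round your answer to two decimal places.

Steady-state y* = [s/(n + δ)]^(α/(1−α)), so the ratio is [ (s_J/(n + δ)_J) / (s_T/(n + δ)_T) ]^0.8519.
s_J/(n + δ)_J = 0.43/0.127 = 3.3858; s_T/(n + δ)_T = 0.30/0.127 = 2.3622.
Ratio = (3.3858/2.3622)^0.8519 = 1.4333^0.8519 ≈ 1.3589

ratio ≈ 1.36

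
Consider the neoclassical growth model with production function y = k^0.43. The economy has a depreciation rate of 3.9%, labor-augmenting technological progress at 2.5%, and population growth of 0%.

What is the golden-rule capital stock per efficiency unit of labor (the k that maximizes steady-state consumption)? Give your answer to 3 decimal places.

The golden rule sets f'(k) = n + g + δ, i.e. α·k^(α−1) = n + g + δ.
So k^(1−α) = α / (n + g + δ) = 0.43 / 0.064 = 6.7188.
k_gold = 6.7188^(1/0.57) ≈ 28.2741

k_gold ≈ 28.274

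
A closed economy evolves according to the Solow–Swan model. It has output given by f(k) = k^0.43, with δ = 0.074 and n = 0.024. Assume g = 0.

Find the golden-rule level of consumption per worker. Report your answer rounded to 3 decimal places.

c_gold ≈ 1.739

At the golden rule, f'(k) = n + δ, so α·k^(α−1) = n + δ and k_gold = (α/(n + δ))^(1/(1−α)).
k_gold = (0.43/0.098)^(1/0.57) = 4.3878^1.7544 ≈ 13.3893
c_gold = f(k_gold) − (n + δ)·k_gold = 3.0514 − 0.098×13.3893 ≈ 1.7392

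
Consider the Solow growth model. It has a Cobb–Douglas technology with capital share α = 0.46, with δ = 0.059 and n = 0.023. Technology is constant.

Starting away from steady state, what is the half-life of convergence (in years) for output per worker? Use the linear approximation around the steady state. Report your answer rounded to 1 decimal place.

about 15.7 years

Near the steady state the convergence rate is λ = (1 − α)(n + δ).
λ = (1 − 0.46) × 0.082 = 0.54 × 0.082 = 0.04428
Half-life = ln 2 / λ = 0.6931 / 0.04428 ≈ 15.65 years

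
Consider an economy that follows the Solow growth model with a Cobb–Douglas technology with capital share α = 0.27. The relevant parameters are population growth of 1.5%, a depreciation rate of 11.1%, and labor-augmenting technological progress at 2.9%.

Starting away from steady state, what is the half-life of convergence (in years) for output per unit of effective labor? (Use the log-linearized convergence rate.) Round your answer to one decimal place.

Near the steady state the convergence rate is λ = (1 − α)(n + g + δ).
λ = (1 − 0.27) × 0.155 = 0.73 × 0.155 = 0.11315
Half-life = ln 2 / λ = 0.6931 / 0.11315 ≈ 6.13 years

t_½ ≈ 6.1 years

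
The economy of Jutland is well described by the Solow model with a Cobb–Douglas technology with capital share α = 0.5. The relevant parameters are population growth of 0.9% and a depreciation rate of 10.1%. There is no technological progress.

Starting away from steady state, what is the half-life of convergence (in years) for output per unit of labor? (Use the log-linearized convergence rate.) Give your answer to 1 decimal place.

about 12.6 years

Near the steady state the convergence rate is λ = (1 − α)(n + δ).
λ = (1 − 0.5) × 0.110 = 0.5 × 0.110 = 0.0550
Half-life = ln 2 / λ = 0.6931 / 0.0550 ≈ 12.60 years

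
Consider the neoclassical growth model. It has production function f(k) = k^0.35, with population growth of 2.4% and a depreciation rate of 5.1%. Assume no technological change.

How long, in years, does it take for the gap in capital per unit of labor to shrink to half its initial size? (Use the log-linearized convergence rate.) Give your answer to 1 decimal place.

about 14.2 years

Near the steady state the convergence rate is λ = (1 − α)(n + δ).
λ = (1 − 0.35) × 0.075 = 0.65 × 0.075 = 0.04875
Half-life = ln 2 / λ = 0.6931 / 0.04875 ≈ 14.22 years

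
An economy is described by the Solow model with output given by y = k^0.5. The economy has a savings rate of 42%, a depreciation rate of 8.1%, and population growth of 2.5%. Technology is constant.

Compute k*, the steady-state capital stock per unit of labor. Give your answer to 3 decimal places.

In steady state, investment equals break-even investment: s·k^α = (n + δ)·k.
Rearranging, k^(1−α) = s / (n + δ).
k^0.5 = 0.42 / (0.025 + 0.081) = 0.42 / 0.106 = 3.9623
k* = 3.9623^(1/0.5) ≈ 15.6998

k* ≈ 15.700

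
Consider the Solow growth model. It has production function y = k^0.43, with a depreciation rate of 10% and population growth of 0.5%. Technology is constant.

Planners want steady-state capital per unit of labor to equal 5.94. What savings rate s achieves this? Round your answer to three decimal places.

s ≈ 0.290

Steady state requires s·f(k) = (n + δ)·k, i.e. s·k^α = (n + δ)·k.
So s / (n + δ) = (k*)^(1−α) = 5.94^0.57 = 2.7609.
Therefore s = 2.7609 × (n + δ) = 2.7609 × 0.105 = 0.2899.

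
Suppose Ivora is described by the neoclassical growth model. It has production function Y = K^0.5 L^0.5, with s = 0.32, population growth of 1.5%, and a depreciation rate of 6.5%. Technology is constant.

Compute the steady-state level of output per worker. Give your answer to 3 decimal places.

In steady state, investment equals break-even investment: s·k^α = (n + δ)·k.
Rearranging, k^(1−α) = s / (n + δ).
k^0.5 = 0.32 / (0.015 + 0.065) = 0.32 / 0.080 = 4.0000
k* = 4.0000^(1/0.5) ≈ 16.0000
y* = (k*)^α = 16.0000^0.5 ≈ 4.0000

y* ≈ 4.000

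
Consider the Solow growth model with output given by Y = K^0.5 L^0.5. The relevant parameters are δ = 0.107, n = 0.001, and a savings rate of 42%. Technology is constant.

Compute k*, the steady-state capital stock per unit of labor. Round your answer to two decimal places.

In steady state, investment equals break-even investment: s·k^α = (n + δ)·k.
Dividing both sides by k: k^(1−α) = s / (n + δ).
k^0.5 = 0.42 / (0.001 + 0.107) = 0.42 / 0.108 = 3.8889
k* = 3.8889^(1/0.5) ≈ 15.1235

k* ≈ 15.12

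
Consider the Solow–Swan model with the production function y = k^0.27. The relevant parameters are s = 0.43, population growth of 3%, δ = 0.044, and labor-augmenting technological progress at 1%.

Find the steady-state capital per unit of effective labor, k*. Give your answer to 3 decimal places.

In steady state, investment equals break-even investment: s·k^α = (n + g + δ)·k.
Rearranging, k^(1−α) = s / (n + g + δ).
k^0.73 = 0.43 / (0.030 + 0.010 + 0.044) = 0.43 / 0.084 = 5.1190
k* = 5.1190^(1/0.73) ≈ 9.3645

k* = 9.365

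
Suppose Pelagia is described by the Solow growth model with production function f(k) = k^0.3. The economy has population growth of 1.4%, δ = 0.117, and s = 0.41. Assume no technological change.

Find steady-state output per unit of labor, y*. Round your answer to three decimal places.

y* = 1.631

In steady state, investment equals break-even investment: s·k^α = (n + δ)·k.
Rearranging, k^(1−α) = s / (n + δ).
k^0.7 = 0.41 / (0.014 + 0.117) = 0.41 / 0.131 = 3.1298
k* = 3.1298^(1/0.7) ≈ 5.1036
y* = (k*)^α = 5.1036^0.3 ≈ 1.6307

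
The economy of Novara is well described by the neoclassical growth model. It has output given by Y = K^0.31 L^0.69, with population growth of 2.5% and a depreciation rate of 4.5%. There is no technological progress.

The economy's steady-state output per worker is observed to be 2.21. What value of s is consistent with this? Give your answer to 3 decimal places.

s ≈ 0.409

Steady state requires s·f(k) = (n + δ)·k, i.e. s·k^α = (n + δ)·k.
Since y* = [s/(n + δ)]^(α/(1−α)), we have s/(n + δ) = (y*)^((1−α)/α) = 2.21^2.2258 = 5.8418.
Therefore s = 5.8418 × (n + δ) = 5.8418 × 0.070 = 0.4089.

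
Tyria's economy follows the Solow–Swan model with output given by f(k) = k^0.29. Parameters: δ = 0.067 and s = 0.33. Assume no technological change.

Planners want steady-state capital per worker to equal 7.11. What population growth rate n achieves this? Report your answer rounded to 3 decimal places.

Steady state requires s·f(k) = (n + δ)·k, i.e. s·k^α = (n + δ)·k.
So s / (n + δ) = (k*)^(1−α) = 7.11^0.71 = 4.0256.
Therefore n + δ = s / 4.0256 = 0.33 / 4.0256 = 0.0820, so n = 0.0820 − 0.067 = 0.0150.

n ≈ 0.015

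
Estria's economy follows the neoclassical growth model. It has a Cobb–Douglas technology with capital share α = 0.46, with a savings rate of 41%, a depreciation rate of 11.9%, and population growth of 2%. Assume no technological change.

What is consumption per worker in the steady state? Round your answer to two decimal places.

At the steady state, Δk = 0, so s·k^α = (n + δ)·k.
Dividing both sides by k: k^(1−α) = s / (n + δ).
k^0.54 = 0.41 / (0.020 + 0.119) = 0.41 / 0.139 = 2.9496
k* = 2.9496^(1/0.54) ≈ 7.4119
y* = (k*)^α = 7.4119^0.46 ≈ 2.5129
c* = (1 − s)·y* = (1 − 0.41) × 2.5129 ≈ 1.4826

c* = 1.48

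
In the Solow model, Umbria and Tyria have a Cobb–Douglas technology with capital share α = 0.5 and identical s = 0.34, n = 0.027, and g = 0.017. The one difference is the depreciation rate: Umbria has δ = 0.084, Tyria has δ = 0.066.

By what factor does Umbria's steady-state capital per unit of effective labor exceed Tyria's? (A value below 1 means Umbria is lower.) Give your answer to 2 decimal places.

Steady-state k* = [s/(n + g + δ)]^(1/(1−α)), so the ratio is [ (s_U/(n + g + δ)_U) / (s_T/(n + g + δ)_T) ]^2.
s_U/(n + g + δ)_U = 0.34/0.128 = 2.6563; s_T/(n + g + δ)_T = 0.34/0.110 = 3.0909.
Ratio = (2.6563/3.0909)^2 = 0.8594^2 ≈ 0.7386

k*_U / k*_T ≈ 0.74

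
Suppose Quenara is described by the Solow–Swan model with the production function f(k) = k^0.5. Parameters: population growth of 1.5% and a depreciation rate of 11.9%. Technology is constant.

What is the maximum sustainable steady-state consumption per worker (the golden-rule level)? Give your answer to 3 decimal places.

c_gold ≈ 1.866

At the golden rule, f'(k) = n + δ, so α·k^(α−1) = n + δ and k_gold = (α/(n + δ))^(1/(1−α)).
k_gold = (0.5/0.134)^(1/0.5) = 3.7313^2 ≈ 13.9226
c_gold = f(k_gold) − (n + δ)·k_gold = 3.7313 − 0.134×13.9226 ≈ 1.8657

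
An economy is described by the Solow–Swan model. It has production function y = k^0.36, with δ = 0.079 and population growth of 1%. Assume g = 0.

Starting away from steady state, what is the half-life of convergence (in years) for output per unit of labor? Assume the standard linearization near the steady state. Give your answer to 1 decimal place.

Near the steady state the convergence rate is λ = (1 − α)(n + δ).
λ = (1 − 0.36) × 0.089 = 0.64 × 0.089 = 0.05696
Half-life = ln 2 / λ = 0.6931 / 0.05696 ≈ 12.17 years

about 12.2 years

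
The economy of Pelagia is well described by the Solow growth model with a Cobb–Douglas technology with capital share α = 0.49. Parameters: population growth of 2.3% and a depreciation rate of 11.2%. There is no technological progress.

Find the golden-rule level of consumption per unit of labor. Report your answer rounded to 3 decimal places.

c_gold ≈ 1.760

At the golden rule, f'(k) = n + δ, so α·k^(α−1) = n + δ and k_gold = (α/(n + δ))^(1/(1−α)).
k_gold = (0.49/0.135)^(1/0.51) = 3.6296^1.9608 ≈ 12.5248
c_gold = f(k_gold) − (n + δ)·k_gold = 3.4507 − 0.135×12.5248 ≈ 1.7599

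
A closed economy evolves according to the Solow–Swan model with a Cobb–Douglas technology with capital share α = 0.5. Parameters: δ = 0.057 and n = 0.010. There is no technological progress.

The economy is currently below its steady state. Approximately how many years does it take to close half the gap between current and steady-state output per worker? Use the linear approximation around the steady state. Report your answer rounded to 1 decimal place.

half-life ≈ 20.7 years

Near the steady state the convergence rate is λ = (1 − α)(n + δ).
λ = (1 − 0.5) × 0.067 = 0.5 × 0.067 = 0.0335
Half-life = ln 2 / λ = 0.6931 / 0.0335 ≈ 20.69 years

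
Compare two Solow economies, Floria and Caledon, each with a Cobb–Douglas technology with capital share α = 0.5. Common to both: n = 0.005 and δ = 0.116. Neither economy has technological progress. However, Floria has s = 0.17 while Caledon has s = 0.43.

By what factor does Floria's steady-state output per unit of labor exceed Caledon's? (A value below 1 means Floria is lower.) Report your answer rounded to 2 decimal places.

y*_F / y*_C ≈ 0.40

Steady-state y* = [s/(n + δ)]^(α/(1−α)), so the ratio is [ (s_F/(n + δ)_F) / (s_C/(n + δ)_C) ]^1.
s_F/(n + δ)_F = 0.17/0.121 = 1.4050; s_C/(n + δ)_C = 0.43/0.121 = 3.5537.
Ratio = (1.4050/3.5537)^1 = 0.3954^1 ≈ 0.3954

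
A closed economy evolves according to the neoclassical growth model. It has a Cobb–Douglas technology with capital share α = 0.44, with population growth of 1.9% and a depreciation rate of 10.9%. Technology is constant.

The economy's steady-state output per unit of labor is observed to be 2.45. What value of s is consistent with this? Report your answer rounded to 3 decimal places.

s ≈ 0.400

Steady state requires s·f(k) = (n + δ)·k, i.e. s·k^α = (n + δ)·k.
Since y* = [s/(n + δ)]^(α/(1−α)), we have s/(n + δ) = (y*)^((1−α)/α) = 2.45^1.2727 = 3.1282.
Therefore s = 3.1282 × (n + δ) = 3.1282 × 0.128 = 0.4004.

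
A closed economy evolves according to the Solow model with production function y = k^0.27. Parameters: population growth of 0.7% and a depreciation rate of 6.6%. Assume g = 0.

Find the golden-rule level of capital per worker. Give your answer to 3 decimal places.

The golden rule sets f'(k) = n + δ, i.e. α·k^(α−1) = n + δ.
So k^(1−α) = α / (n + δ) = 0.27 / 0.073 = 3.6986.
k_gold = 3.6986^(1/0.73) ≈ 5.9998

k_gold ≈ 6.000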